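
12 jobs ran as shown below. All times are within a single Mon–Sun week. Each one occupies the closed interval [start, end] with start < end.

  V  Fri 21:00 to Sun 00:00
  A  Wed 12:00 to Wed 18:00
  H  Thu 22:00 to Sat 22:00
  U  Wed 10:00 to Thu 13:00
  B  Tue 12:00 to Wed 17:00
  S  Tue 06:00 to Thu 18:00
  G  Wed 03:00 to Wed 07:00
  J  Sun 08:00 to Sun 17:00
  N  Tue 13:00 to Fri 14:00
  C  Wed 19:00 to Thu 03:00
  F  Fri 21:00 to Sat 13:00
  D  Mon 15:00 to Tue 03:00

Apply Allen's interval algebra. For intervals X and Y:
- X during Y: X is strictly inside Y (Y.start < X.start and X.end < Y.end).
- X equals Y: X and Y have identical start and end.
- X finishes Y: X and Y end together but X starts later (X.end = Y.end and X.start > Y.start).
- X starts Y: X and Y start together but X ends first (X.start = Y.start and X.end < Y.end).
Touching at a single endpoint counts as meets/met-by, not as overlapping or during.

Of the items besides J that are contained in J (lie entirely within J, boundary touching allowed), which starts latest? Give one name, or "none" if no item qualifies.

none

Target J = [Sun 08:00, Sun 17:00].
A [Wed 12:00, Wed 18:00] → before → excluded.
B [Tue 12:00, Wed 17:00] → before → excluded.
C [Wed 19:00, Thu 03:00] → before → excluded.
D [Mon 15:00, Tue 03:00] → before → excluded.
F [Fri 21:00, Sat 13:00] → before → excluded.
G [Wed 03:00, Wed 07:00] → before → excluded.
H [Thu 22:00, Sat 22:00] → before → excluded.
N [Tue 13:00, Fri 14:00] → before → excluded.
S [Tue 06:00, Thu 18:00] → before → excluded.
U [Wed 10:00, Thu 13:00] → before → excluded.
V [Fri 21:00, Sun 00:00] → before → excluded.
No candidates → none.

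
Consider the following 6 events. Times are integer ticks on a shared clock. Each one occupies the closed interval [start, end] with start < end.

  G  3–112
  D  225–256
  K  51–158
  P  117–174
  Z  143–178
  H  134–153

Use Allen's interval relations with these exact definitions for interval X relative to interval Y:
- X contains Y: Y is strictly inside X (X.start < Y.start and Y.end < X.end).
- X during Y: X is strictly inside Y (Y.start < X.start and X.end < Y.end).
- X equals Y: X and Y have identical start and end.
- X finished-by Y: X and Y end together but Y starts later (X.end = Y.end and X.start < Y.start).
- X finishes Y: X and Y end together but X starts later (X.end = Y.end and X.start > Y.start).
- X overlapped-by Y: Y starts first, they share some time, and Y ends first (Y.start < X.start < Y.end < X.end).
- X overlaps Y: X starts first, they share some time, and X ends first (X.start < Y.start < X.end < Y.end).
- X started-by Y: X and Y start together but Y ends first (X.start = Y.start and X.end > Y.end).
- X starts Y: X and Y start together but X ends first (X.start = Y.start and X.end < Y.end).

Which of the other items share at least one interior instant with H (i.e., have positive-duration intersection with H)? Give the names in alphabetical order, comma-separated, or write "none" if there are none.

Target H = [134, 153].
D [225, 256] → after → no.
G [3, 112] → before → no.
K [51, 158] → contains → yes.
P [117, 174] → contains → yes.
Z [143, 178] → overlapped-by → yes.
Result: K, P, Z.

K, P, Z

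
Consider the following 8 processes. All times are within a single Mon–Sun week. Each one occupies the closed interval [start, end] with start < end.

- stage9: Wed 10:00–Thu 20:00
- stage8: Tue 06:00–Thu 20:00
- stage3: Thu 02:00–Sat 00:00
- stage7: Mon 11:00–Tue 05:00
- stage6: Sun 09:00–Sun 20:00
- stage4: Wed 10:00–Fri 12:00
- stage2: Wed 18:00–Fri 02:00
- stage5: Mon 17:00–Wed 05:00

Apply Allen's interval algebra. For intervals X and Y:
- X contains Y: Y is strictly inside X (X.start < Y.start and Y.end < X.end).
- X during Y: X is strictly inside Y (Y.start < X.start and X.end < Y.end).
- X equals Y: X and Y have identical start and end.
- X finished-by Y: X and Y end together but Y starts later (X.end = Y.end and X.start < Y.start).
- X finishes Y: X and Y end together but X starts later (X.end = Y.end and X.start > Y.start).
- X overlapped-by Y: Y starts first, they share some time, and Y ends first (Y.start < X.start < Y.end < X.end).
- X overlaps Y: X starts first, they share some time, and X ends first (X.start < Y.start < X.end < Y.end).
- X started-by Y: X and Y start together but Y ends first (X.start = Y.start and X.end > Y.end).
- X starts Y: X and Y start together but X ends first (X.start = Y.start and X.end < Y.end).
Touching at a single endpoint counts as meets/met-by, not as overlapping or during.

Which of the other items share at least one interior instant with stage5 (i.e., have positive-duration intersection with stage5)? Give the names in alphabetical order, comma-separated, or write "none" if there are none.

stage7, stage8

Target stage5 = [Mon 17:00, Wed 05:00].
stage2 [Wed 18:00, Fri 02:00] → after → no.
stage3 [Thu 02:00, Sat 00:00] → after → no.
stage4 [Wed 10:00, Fri 12:00] → after → no.
stage6 [Sun 09:00, Sun 20:00] → after → no.
stage7 [Mon 11:00, Tue 05:00] → overlaps → yes.
stage8 [Tue 06:00, Thu 20:00] → overlapped-by → yes.
stage9 [Wed 10:00, Thu 20:00] → after → no.
Result: stage7, stage8.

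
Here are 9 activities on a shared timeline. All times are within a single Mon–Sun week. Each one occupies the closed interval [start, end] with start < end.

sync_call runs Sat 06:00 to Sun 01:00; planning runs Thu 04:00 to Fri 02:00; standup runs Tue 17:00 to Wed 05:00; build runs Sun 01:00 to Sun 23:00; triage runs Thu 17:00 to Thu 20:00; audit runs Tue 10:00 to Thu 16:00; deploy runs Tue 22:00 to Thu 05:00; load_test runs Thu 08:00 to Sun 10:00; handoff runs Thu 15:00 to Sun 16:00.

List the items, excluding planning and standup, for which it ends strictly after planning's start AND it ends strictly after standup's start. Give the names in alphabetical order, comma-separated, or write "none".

Conditions: its end is strictly after planning's start (X.end > Thu 04:00) AND its end is strictly after standup's start (X.end > Tue 17:00).
audit: end Thu 16:00 > Thu 04:00? ✓; end Thu 16:00 > Tue 17:00? ✓ → yes.
build: end Sun 23:00 > Thu 04:00? ✓; end Sun 23:00 > Tue 17:00? ✓ → yes.
deploy: end Thu 05:00 > Thu 04:00? ✓; end Thu 05:00 > Tue 17:00? ✓ → yes.
handoff: end Sun 16:00 > Thu 04:00? ✓; end Sun 16:00 > Tue 17:00? ✓ → yes.
load_test: end Sun 10:00 > Thu 04:00? ✓; end Sun 10:00 > Tue 17:00? ✓ → yes.
sync_call: end Sun 01:00 > Thu 04:00? ✓; end Sun 01:00 > Tue 17:00? ✓ → yes.
triage: end Thu 20:00 > Thu 04:00? ✓; end Thu 20:00 > Tue 17:00? ✓ → yes.
Result: audit, build, deploy, handoff, load_test, sync_call, triage.

audit, build, deploy, handoff, load_test, sync_call, triage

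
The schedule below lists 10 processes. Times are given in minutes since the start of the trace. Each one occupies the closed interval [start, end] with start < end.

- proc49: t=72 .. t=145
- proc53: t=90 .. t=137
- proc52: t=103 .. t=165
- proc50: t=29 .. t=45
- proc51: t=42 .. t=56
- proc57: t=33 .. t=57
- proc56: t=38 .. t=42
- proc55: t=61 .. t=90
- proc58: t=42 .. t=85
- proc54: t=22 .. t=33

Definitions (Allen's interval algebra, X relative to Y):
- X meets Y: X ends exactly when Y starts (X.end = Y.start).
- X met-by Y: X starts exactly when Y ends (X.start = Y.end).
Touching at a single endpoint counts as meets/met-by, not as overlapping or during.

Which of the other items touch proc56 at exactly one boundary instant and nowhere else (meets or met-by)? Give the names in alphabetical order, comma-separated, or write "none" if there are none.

Target proc56 = [t=38, t=42].
proc49 [t=72, t=145] → after → no.
proc50 [t=29, t=45] → contains → no.
proc51 [t=42, t=56] → met-by → yes.
proc52 [t=103, t=165] → after → no.
proc53 [t=90, t=137] → after → no.
proc54 [t=22, t=33] → before → no.
proc55 [t=61, t=90] → after → no.
proc57 [t=33, t=57] → contains → no.
proc58 [t=42, t=85] → met-by → yes.
Result: proc51, proc58.

proc51, proc58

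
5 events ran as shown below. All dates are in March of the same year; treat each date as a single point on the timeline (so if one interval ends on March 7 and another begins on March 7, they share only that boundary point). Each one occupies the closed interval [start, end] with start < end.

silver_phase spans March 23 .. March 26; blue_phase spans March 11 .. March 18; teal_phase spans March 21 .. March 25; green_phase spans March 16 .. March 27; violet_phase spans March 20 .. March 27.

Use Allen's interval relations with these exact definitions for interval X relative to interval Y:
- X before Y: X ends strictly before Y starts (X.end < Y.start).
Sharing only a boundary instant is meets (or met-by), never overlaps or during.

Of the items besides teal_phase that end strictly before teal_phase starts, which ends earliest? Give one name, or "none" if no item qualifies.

Target teal_phase = [March 21, March 25].
blue_phase [March 11, March 18] → before → candidate.
green_phase [March 16, March 27] → contains → excluded.
silver_phase [March 23, March 26] → overlapped-by → excluded.
violet_phase [March 20, March 27] → contains → excluded.
Among candidates, earliest end is March 18 → blue_phase.

blue_phase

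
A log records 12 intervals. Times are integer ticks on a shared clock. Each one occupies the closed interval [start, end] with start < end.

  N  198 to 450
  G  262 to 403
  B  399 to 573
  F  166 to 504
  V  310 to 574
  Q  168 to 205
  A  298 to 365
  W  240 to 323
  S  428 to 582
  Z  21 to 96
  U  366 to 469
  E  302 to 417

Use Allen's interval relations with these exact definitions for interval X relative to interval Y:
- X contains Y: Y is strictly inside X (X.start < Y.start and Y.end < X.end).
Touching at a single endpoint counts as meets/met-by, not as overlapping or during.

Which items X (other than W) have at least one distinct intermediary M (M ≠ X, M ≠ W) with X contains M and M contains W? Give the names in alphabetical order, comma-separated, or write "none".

Target W = [240, 323].
Intermediaries M with M contains W: F, N.
Via F — items with X contains F: none.
Via N — items with X contains N: F.
Union: F.

F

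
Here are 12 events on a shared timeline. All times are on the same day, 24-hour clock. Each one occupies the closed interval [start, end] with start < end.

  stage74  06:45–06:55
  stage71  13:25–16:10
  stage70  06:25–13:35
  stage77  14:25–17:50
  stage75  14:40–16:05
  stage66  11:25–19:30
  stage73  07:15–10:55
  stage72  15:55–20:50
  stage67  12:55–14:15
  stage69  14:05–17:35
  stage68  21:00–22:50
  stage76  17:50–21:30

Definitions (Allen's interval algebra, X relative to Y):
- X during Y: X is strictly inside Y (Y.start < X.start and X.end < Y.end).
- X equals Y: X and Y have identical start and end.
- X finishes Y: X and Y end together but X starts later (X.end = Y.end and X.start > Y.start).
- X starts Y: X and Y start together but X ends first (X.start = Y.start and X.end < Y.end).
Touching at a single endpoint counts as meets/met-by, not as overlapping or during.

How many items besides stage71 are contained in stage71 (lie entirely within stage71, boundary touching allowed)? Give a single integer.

1

Target stage71 = [13:25, 16:10].
stage66 [11:25, 19:30] → contains → no.
stage67 [12:55, 14:15] → overlaps → no.
stage68 [21:00, 22:50] → after → no.
stage69 [14:05, 17:35] → overlapped-by → no.
stage70 [06:25, 13:35] → overlaps → no.
stage72 [15:55, 20:50] → overlapped-by → no.
stage73 [07:15, 10:55] → before → no.
stage74 [06:45, 06:55] → before → no.
stage75 [14:40, 16:05] → during → counts.
stage76 [17:50, 21:30] → after → no.
stage77 [14:25, 17:50] → overlapped-by → no.
Total: 1.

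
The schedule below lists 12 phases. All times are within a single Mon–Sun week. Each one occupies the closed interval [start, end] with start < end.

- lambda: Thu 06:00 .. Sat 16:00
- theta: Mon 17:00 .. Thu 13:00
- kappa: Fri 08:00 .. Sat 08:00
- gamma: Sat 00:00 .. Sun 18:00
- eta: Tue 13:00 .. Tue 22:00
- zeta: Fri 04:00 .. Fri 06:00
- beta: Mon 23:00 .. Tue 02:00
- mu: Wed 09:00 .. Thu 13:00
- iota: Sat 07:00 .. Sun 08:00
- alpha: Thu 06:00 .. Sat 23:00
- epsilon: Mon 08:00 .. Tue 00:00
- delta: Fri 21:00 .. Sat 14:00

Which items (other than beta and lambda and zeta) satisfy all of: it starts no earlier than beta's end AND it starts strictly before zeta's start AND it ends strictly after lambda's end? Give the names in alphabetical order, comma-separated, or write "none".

Conditions: its start is no earlier than beta's end (X.start >= Tue 02:00) AND its start is strictly before zeta's start (X.start < Fri 04:00) AND its end is strictly after lambda's end (X.end > Sat 16:00).
alpha: start Thu 06:00 >= Tue 02:00? ✓; start Thu 06:00 < Fri 04:00? ✓; end Sat 23:00 > Sat 16:00? ✓ → yes.
delta: start Fri 21:00 >= Tue 02:00? ✓; start Fri 21:00 < Fri 04:00? ✗; end Sat 14:00 > Sat 16:00? ✗ → no.
epsilon: start Mon 08:00 >= Tue 02:00? ✗; start Mon 08:00 < Fri 04:00? ✓; end Tue 00:00 > Sat 16:00? ✗ → no.
eta: start Tue 13:00 >= Tue 02:00? ✓; start Tue 13:00 < Fri 04:00? ✓; end Tue 22:00 > Sat 16:00? ✗ → no.
gamma: start Sat 00:00 >= Tue 02:00? ✓; start Sat 00:00 < Fri 04:00? ✗; end Sun 18:00 > Sat 16:00? ✓ → no.
iota: start Sat 07:00 >= Tue 02:00? ✓; start Sat 07:00 < Fri 04:00? ✗; end Sun 08:00 > Sat 16:00? ✓ → no.
kappa: start Fri 08:00 >= Tue 02:00? ✓; start Fri 08:00 < Fri 04:00? ✗; end Sat 08:00 > Sat 16:00? ✗ → no.
mu: start Wed 09:00 >= Tue 02:00? ✓; start Wed 09:00 < Fri 04:00? ✓; end Thu 13:00 > Sat 16:00? ✗ → no.
theta: start Mon 17:00 >= Tue 02:00? ✗; start Mon 17:00 < Fri 04:00? ✓; end Thu 13:00 > Sat 16:00? ✗ → no.
Result: alpha.

alpha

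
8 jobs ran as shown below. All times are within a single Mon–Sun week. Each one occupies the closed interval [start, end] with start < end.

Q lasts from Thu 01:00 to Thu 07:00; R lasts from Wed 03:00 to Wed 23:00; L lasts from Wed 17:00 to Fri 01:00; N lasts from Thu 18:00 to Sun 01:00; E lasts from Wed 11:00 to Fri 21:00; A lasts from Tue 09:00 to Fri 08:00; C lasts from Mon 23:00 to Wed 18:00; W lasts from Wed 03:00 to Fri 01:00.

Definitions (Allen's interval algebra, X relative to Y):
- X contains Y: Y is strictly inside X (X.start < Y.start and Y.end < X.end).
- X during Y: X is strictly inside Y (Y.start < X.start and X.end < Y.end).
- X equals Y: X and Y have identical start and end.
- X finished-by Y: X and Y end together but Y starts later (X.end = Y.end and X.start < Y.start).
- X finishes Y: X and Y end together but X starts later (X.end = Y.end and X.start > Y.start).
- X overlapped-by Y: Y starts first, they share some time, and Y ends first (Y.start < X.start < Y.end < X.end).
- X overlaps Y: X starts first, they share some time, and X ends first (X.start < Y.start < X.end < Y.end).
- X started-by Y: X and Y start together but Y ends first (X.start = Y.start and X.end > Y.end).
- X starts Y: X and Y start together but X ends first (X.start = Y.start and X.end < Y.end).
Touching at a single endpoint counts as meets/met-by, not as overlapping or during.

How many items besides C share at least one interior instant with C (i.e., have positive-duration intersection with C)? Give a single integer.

5

Target C = [Mon 23:00, Wed 18:00].
A [Tue 09:00, Fri 08:00] → overlapped-by → counts.
E [Wed 11:00, Fri 21:00] → overlapped-by → counts.
L [Wed 17:00, Fri 01:00] → overlapped-by → counts.
N [Thu 18:00, Sun 01:00] → after → no.
Q [Thu 01:00, Thu 07:00] → after → no.
R [Wed 03:00, Wed 23:00] → overlapped-by → counts.
W [Wed 03:00, Fri 01:00] → overlapped-by → counts.
Total: 5.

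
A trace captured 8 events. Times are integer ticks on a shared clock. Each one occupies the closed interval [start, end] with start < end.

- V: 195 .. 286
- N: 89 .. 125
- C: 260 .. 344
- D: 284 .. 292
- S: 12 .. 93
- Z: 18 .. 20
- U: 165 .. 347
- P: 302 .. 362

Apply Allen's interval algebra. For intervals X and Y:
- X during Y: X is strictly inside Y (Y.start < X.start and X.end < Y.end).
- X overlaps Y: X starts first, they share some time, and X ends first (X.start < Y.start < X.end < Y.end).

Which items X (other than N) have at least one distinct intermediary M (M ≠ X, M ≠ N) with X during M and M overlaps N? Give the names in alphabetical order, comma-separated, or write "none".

Target N = [89, 125].
Intermediaries M with M overlaps N: S.
Via S — items with X during S: Z.
Union: Z.

Z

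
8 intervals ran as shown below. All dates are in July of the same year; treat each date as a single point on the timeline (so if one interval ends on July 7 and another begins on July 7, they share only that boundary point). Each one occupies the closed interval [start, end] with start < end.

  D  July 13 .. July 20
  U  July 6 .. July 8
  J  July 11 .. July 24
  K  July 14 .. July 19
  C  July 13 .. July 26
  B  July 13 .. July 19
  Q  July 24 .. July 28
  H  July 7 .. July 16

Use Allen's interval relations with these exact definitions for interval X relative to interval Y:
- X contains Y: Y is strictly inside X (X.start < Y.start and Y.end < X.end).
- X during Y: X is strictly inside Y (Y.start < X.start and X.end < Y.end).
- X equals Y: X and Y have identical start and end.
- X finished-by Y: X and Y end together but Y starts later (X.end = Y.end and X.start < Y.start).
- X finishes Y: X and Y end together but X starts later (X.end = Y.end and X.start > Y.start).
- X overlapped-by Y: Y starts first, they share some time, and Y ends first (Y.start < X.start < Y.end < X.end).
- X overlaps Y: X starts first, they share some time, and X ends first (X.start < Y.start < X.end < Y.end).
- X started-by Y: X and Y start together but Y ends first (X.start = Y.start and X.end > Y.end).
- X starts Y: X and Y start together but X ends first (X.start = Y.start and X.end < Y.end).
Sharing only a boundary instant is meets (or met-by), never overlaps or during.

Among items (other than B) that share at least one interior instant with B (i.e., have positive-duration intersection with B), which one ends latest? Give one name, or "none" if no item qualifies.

Target B = [July 13, July 19].
C [July 13, July 26] → started-by → candidate.
D [July 13, July 20] → started-by → candidate.
H [July 7, July 16] → overlaps → candidate.
J [July 11, July 24] → contains → candidate.
K [July 14, July 19] → finishes → candidate.
Q [July 24, July 28] → after → excluded.
U [July 6, July 8] → before → excluded.
Among candidates, latest end is July 26 → C.

C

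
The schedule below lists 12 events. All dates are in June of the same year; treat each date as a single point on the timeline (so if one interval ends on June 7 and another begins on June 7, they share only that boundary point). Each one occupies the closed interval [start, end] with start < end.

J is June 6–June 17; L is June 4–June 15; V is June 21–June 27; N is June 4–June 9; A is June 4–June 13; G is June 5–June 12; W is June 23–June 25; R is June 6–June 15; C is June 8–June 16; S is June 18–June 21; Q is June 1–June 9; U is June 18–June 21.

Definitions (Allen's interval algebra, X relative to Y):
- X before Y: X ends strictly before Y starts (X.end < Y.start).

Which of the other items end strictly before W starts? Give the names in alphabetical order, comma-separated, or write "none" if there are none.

A, C, G, J, L, N, Q, R, S, U

Target W = [June 23, June 25].
A [June 4, June 13] → before → yes.
C [June 8, June 16] → before → yes.
G [June 5, June 12] → before → yes.
J [June 6, June 17] → before → yes.
L [June 4, June 15] → before → yes.
N [June 4, June 9] → before → yes.
Q [June 1, June 9] → before → yes.
R [June 6, June 15] → before → yes.
S [June 18, June 21] → before → yes.
U [June 18, June 21] → before → yes.
V [June 21, June 27] → contains → no.
Result: A, C, G, J, L, N, Q, R, S, U.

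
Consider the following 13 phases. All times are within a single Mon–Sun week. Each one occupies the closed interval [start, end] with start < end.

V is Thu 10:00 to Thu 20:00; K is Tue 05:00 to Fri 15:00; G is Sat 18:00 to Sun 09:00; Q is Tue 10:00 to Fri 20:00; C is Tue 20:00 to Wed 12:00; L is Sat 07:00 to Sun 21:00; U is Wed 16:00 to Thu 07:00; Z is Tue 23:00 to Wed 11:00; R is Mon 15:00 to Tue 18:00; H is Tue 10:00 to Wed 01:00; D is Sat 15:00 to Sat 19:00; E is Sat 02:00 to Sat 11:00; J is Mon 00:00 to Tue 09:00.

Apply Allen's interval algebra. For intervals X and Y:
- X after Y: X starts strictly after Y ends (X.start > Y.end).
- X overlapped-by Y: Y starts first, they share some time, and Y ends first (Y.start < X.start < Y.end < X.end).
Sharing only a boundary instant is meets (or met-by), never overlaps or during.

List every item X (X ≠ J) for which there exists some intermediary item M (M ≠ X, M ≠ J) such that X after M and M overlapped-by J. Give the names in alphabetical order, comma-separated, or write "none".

Target J = [Mon 00:00, Tue 09:00].
Intermediaries M with M overlapped-by J: K, R.
Via K — items with X after K: D, E, G, L.
Via R — items with X after R: C, D, E, G, L, U, V, Z.
Union: C, D, E, G, L, U, V, Z.

C, D, E, G, L, U, V, Z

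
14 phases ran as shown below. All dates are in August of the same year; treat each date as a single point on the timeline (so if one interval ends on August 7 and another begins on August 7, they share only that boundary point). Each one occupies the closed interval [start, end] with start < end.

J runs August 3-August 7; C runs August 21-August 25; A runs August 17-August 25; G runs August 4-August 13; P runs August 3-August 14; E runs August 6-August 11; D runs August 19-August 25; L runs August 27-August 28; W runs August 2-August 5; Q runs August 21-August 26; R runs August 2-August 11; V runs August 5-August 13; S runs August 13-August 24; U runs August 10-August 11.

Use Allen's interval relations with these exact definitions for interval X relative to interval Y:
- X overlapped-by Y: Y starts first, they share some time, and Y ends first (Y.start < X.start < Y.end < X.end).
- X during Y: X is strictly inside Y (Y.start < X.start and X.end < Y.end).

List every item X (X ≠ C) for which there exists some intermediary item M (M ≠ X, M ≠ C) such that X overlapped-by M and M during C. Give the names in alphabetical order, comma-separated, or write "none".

none

Target C = [August 21, August 25].
Intermediaries M with M during C: none.
Union: none.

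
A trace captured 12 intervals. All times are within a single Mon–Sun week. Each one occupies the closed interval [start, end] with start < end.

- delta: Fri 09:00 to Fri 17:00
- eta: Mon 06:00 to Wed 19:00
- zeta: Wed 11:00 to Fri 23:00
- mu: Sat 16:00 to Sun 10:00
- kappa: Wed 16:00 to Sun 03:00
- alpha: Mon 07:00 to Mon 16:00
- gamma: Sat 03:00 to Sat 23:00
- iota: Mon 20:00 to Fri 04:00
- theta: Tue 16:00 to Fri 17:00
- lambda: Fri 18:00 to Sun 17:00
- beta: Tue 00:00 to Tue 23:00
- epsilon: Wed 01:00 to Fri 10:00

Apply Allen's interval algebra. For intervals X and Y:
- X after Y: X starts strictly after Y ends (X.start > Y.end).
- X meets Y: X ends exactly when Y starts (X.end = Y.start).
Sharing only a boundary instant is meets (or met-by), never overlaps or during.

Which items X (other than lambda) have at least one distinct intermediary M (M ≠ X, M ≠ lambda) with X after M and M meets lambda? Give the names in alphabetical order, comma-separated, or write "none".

none

Target lambda = [Fri 18:00, Sun 17:00].
Intermediaries M with M meets lambda: none.
Union: none.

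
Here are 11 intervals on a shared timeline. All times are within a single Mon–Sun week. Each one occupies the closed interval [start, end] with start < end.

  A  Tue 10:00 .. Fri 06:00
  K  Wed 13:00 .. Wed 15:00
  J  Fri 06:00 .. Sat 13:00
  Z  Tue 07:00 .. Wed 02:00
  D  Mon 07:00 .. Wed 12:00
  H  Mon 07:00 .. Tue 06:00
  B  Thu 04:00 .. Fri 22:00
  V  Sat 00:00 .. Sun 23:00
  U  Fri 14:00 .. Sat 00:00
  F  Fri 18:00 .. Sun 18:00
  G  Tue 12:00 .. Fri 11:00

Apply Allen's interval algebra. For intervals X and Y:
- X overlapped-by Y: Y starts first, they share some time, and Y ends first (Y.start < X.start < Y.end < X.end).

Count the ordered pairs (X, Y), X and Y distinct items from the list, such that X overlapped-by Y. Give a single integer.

Checking all 110 ordered pairs for relation 'overlapped-by'; matching pairs in alphabetical order:
(A, D): A overlapped-by D ✓
(A, Z): A overlapped-by Z ✓
(B, A): B overlapped-by A ✓
(B, G): B overlapped-by G ✓
(F, B): F overlapped-by B ✓
(F, J): F overlapped-by J ✓
(F, U): F overlapped-by U ✓
(G, A): G overlapped-by A ✓
(G, D): G overlapped-by D ✓
(G, Z): G overlapped-by Z ✓
(J, B): J overlapped-by B ✓
(J, G): J overlapped-by G ✓
(U, B): U overlapped-by B ✓
(V, F): V overlapped-by F ✓
(V, J): V overlapped-by J ✓
Count: 15.

15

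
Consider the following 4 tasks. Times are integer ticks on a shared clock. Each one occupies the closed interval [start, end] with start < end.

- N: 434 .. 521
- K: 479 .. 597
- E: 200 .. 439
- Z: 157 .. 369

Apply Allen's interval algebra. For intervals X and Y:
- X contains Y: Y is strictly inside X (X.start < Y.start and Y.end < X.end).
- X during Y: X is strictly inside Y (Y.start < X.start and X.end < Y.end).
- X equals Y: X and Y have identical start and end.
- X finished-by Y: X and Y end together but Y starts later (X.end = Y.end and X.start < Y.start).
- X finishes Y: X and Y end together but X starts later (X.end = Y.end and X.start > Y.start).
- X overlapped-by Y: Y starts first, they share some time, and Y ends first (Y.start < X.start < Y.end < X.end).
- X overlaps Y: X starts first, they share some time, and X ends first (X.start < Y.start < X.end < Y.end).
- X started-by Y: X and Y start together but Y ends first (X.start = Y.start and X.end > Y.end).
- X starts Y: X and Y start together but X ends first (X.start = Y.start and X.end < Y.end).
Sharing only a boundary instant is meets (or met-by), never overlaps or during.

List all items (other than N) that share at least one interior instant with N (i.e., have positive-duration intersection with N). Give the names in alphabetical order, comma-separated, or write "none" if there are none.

Target N = [434, 521].
E [200, 439] → overlaps → yes.
K [479, 597] → overlapped-by → yes.
Z [157, 369] → before → no.
Result: E, K.

E, K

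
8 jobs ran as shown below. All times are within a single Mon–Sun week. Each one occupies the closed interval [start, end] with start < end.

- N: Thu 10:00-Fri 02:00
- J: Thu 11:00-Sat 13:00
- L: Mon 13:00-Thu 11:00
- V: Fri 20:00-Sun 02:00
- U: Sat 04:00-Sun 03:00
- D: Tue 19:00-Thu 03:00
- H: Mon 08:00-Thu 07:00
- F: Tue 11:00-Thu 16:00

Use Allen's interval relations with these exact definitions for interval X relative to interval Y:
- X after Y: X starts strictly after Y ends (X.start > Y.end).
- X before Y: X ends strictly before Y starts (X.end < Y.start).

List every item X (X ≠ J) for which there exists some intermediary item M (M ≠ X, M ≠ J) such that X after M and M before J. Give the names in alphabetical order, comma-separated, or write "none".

N, U, V

Target J = [Thu 11:00, Sat 13:00].
Intermediaries M with M before J: D, H.
Via D — items with X after D: N, U, V.
Via H — items with X after H: N, U, V.
Union: N, U, V.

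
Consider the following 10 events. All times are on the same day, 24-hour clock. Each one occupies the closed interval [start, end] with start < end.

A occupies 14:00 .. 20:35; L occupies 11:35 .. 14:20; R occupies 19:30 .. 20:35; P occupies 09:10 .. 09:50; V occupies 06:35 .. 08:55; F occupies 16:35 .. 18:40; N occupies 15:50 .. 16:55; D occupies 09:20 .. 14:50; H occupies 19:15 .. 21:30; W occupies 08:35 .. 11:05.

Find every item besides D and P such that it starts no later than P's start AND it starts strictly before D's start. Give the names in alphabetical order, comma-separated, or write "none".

Conditions: its start is no later than P's start (X.start <= 09:10) AND its start is strictly before D's start (X.start < 09:20).
A: start 14:00 <= 09:10? ✗; start 14:00 < 09:20? ✗ → no.
F: start 16:35 <= 09:10? ✗; start 16:35 < 09:20? ✗ → no.
H: start 19:15 <= 09:10? ✗; start 19:15 < 09:20? ✗ → no.
L: start 11:35 <= 09:10? ✗; start 11:35 < 09:20? ✗ → no.
N: start 15:50 <= 09:10? ✗; start 15:50 < 09:20? ✗ → no.
R: start 19:30 <= 09:10? ✗; start 19:30 < 09:20? ✗ → no.
V: start 06:35 <= 09:10? ✓; start 06:35 < 09:20? ✓ → yes.
W: start 08:35 <= 09:10? ✓; start 08:35 < 09:20? ✓ → yes.
Result: V, W.

V, W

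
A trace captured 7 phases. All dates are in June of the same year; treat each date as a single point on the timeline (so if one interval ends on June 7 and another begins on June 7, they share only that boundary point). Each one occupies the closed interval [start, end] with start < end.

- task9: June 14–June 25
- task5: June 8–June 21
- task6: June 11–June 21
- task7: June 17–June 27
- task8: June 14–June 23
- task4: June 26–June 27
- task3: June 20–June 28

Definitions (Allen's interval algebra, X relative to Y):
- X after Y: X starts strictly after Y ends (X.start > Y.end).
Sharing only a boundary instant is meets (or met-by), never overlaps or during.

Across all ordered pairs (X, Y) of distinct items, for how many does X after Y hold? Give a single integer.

4

Checking all 42 ordered pairs for relation 'after'; matching pairs in alphabetical order:
(task4, task5): task4 after task5 ✓
(task4, task6): task4 after task6 ✓
(task4, task8): task4 after task8 ✓
(task4, task9): task4 after task9 ✓
Count: 4.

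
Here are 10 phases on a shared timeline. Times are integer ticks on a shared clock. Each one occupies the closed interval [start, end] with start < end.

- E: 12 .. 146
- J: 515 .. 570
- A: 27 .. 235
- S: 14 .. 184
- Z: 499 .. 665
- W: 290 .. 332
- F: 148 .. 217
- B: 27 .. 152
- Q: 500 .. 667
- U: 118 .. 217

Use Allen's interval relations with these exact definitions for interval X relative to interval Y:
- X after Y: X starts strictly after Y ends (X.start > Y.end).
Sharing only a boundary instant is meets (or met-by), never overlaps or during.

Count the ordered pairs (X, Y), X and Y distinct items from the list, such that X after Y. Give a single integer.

Checking all 90 ordered pairs for relation 'after'; matching pairs in alphabetical order:
(F, E): F after E ✓
(J, A): J after A ✓
(J, B): J after B ✓
(J, E): J after E ✓
(J, F): J after F ✓
(J, S): J after S ✓
(J, U): J after U ✓
(J, W): J after W ✓
(Q, A): Q after A ✓
(Q, B): Q after B ✓
(Q, E): Q after E ✓
(Q, F): Q after F ✓
(Q, S): Q after S ✓
(Q, U): Q after U ✓
(Q, W): Q after W ✓
(W, A): W after A ✓
(W, B): W after B ✓
(W, E): W after E ✓
(W, F): W after F ✓
(W, S): W after S ✓
(W, U): W after U ✓
(Z, A): Z after A ✓
(Z, B): Z after B ✓
(Z, E): Z after E ✓
... plus 4 further pairs not listed.
Count: 28.

28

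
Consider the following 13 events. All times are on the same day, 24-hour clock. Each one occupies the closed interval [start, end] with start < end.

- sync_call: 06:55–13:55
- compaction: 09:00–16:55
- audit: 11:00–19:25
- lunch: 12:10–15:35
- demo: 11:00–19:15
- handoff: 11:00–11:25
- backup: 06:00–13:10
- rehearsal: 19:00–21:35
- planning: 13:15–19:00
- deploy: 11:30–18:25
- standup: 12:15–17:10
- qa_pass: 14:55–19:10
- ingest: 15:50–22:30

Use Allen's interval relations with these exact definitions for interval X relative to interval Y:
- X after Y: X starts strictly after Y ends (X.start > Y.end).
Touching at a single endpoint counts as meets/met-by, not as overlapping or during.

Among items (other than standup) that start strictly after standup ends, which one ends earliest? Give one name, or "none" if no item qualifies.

Target standup = [12:15, 17:10].
audit [11:00, 19:25] → contains → excluded.
backup [06:00, 13:10] → overlaps → excluded.
compaction [09:00, 16:55] → overlaps → excluded.
demo [11:00, 19:15] → contains → excluded.
deploy [11:30, 18:25] → contains → excluded.
handoff [11:00, 11:25] → before → excluded.
ingest [15:50, 22:30] → overlapped-by → excluded.
lunch [12:10, 15:35] → overlaps → excluded.
planning [13:15, 19:00] → overlapped-by → excluded.
qa_pass [14:55, 19:10] → overlapped-by → excluded.
rehearsal [19:00, 21:35] → after → candidate.
sync_call [06:55, 13:55] → overlaps → excluded.
Among candidates, earliest end is 21:35 → rehearsal.

rehearsal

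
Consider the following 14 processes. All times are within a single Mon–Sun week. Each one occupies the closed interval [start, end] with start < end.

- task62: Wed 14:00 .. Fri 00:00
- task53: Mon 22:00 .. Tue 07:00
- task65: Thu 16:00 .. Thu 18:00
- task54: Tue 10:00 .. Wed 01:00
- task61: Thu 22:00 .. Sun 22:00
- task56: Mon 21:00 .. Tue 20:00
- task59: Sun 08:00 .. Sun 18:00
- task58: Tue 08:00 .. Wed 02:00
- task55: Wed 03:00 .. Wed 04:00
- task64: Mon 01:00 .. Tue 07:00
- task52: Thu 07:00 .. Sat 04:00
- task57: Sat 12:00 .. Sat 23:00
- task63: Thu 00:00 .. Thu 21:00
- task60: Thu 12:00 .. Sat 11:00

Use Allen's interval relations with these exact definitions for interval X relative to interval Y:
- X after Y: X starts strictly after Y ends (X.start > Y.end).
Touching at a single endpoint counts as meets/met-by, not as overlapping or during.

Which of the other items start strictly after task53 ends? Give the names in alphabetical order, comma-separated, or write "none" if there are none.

Target task53 = [Mon 22:00, Tue 07:00].
task52 [Thu 07:00, Sat 04:00] → after → yes.
task54 [Tue 10:00, Wed 01:00] → after → yes.
task55 [Wed 03:00, Wed 04:00] → after → yes.
task56 [Mon 21:00, Tue 20:00] → contains → no.
task57 [Sat 12:00, Sat 23:00] → after → yes.
task58 [Tue 08:00, Wed 02:00] → after → yes.
task59 [Sun 08:00, Sun 18:00] → after → yes.
task60 [Thu 12:00, Sat 11:00] → after → yes.
task61 [Thu 22:00, Sun 22:00] → after → yes.
task62 [Wed 14:00, Fri 00:00] → after → yes.
task63 [Thu 00:00, Thu 21:00] → after → yes.
task64 [Mon 01:00, Tue 07:00] → finished-by → no.
task65 [Thu 16:00, Thu 18:00] → after → yes.
Result: task52, task54, task55, task57, task58, task59, task60, task61, task62, task63, task65.

task52, task54, task55, task57, task58, task59, task60, task61, task62, task63, task65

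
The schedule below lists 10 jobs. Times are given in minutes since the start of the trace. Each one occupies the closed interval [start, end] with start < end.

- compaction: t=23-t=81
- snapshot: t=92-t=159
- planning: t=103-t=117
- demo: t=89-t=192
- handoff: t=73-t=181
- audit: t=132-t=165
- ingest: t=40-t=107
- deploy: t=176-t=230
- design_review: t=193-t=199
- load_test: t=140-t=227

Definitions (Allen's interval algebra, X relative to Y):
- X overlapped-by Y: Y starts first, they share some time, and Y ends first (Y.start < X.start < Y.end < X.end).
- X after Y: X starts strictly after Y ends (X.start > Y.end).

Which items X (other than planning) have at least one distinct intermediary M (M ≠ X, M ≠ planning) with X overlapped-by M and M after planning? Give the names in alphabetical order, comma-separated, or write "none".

Target planning = [t=103, t=117].
Intermediaries M with M after planning: audit, deploy, design_review, load_test.
Via audit — items with X overlapped-by audit: load_test.
Via deploy — items with X overlapped-by deploy: none.
Via design_review — items with X overlapped-by design_review: none.
Via load_test — items with X overlapped-by load_test: deploy.
Union: deploy, load_test.

deploy, load_test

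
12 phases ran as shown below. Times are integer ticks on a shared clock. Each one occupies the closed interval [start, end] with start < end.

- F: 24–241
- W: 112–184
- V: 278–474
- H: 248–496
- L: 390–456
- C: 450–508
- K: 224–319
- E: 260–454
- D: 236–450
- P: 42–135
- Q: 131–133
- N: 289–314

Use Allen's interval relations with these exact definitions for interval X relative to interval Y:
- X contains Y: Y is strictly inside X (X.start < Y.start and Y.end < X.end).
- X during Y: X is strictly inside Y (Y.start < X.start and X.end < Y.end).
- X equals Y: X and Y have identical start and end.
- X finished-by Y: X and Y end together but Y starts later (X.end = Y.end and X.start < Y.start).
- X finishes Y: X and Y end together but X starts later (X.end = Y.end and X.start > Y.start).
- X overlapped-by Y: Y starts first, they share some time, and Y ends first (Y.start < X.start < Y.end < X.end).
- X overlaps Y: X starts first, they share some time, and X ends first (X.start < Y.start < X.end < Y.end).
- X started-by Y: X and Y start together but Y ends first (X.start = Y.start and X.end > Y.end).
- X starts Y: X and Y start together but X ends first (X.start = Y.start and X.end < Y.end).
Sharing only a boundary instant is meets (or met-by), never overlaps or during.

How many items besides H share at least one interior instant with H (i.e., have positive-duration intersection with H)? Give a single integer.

Target H = [248, 496].
C [450, 508] → overlapped-by → counts.
D [236, 450] → overlaps → counts.
E [260, 454] → during → counts.
F [24, 241] → before → no.
K [224, 319] → overlaps → counts.
L [390, 456] → during → counts.
N [289, 314] → during → counts.
P [42, 135] → before → no.
Q [131, 133] → before → no.
V [278, 474] → during → counts.
W [112, 184] → before → no.
Total: 7.

7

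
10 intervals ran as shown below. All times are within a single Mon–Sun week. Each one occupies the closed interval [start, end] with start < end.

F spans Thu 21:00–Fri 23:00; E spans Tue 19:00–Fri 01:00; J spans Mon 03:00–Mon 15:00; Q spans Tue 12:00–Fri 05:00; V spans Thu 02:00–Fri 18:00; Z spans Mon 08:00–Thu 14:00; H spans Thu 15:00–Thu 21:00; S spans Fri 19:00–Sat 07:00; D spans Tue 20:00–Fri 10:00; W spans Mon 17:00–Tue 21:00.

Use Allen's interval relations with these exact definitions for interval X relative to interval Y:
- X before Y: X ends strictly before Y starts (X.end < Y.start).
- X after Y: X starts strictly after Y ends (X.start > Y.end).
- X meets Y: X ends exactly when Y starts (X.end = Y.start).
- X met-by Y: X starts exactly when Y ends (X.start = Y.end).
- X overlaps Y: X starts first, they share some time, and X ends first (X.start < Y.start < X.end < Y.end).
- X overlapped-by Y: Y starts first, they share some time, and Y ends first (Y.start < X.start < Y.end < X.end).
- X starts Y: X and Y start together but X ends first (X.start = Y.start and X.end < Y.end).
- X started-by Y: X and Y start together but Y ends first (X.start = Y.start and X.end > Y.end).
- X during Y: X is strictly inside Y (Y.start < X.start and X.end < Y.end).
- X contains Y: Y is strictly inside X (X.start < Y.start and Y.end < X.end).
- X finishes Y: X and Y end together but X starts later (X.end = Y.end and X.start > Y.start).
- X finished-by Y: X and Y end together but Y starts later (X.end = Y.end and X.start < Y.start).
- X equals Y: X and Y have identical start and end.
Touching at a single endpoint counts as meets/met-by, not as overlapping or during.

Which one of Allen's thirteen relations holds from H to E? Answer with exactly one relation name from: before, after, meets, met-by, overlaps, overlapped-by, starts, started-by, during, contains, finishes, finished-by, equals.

H = [Thu 15:00, Thu 21:00]; E = [Tue 19:00, Fri 01:00].
Compare endpoints: H.start > E.start, H.start < E.end, H.end > E.start, H.end < E.end.
That pattern is 'during'.

during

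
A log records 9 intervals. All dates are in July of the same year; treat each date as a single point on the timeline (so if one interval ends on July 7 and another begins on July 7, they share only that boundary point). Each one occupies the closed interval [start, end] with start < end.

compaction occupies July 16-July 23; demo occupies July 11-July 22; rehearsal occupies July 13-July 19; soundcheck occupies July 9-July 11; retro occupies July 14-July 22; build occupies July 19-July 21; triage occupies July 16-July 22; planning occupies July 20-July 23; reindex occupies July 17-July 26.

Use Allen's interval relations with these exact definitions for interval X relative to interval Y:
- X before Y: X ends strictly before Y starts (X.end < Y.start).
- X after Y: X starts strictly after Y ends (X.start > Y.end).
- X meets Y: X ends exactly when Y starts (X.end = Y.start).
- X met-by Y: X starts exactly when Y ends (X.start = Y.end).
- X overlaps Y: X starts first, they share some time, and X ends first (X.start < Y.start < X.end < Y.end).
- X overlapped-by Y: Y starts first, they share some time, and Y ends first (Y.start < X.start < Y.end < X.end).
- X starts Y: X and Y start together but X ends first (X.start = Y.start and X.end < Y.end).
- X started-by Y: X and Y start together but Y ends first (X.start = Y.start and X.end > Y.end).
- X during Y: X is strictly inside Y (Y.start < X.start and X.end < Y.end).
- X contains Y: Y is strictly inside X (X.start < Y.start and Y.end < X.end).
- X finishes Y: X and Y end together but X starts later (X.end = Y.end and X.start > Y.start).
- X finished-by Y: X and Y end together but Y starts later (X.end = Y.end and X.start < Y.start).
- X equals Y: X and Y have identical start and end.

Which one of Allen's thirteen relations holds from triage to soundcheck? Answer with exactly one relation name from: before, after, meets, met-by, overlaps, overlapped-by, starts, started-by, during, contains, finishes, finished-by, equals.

triage = [July 16, July 22]; soundcheck = [July 9, July 11].
Compare endpoints: triage.start > soundcheck.start, triage.start > soundcheck.end, triage.end > soundcheck.start, triage.end > soundcheck.end.
That pattern is 'after'.

after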